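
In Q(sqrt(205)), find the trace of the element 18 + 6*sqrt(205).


Tr(a + b*sqrt(d)) = (a + b*sqrt(d)) + (a - b*sqrt(d)) = 2a
= 2 * (18)
= 36

36


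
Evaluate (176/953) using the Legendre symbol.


p = 953 is prime, so compute (176/953) with the reciprocity algorithm (Jacobi-symbol steps: pull out 2s via (2/n), flip via reciprocity, reduce):
  pull out 2: (2/953) = +1  (since 953 mod 8 = 1)
  pull out 2: (2/953) = +1  (since 953 mod 8 = 1)
  pull out 2: (2/953) = +1  (since 953 mod 8 = 1)
  pull out 2: (2/953) = +1  (since 953 mod 8 = 1)
  reciprocity: (11/953) -> +(953/11)
  reduce: (7/11)
  reciprocity: (7/11) -> -(11/7)
  reduce: (4/7)
  pull out 2: (2/7) = +1  (since 7 mod 8 = 7)
  pull out 2: (2/7) = +1  (since 7 mod 8 = 7)
  (1/7) = 1
Product of signs = -1
(176/953) = -1

-1


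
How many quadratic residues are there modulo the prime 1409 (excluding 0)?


For prime p, the number of non-zero quadratic residues is (p-1)/2.
= (1409-1)/2
= 704

704


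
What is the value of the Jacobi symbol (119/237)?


Compute (119/237) via quadratic reciprocity:
  reciprocity: (119/237) -> +(237/119)
  reduce: (118/119)
  pull out 2: (2/119) = +1  (since 119 mod 8 = 7)
  reciprocity: (59/119) -> -(119/59)
  reduce: (1/59)
  (1/59) = 1
Product of signs = -1

-1


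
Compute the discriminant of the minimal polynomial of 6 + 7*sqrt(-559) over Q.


The element 6 + 7*sqrt(-559) has minimal polynomial:
x^2 - 12*x + 27427
Discriminant = (-12)^2 - 4*(27427)
= 144 - 109708
= -109564

-109564


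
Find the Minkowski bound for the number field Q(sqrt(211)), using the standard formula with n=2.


d = 211, d mod 4 = 3, so disc(K) = 4d = 844; |disc(K)| = 844
Real quadratic field, so n = 2, s = r2 = 0, r1 = 2
M = (n!/n^n) * (4/pi)^s * sqrt(|disc(K)|) = (2!/2^2) * (4/pi)^0 * sqrt(844)
= 0.5 * 1.000000 * 29.051678
= 14.5258

14.5258


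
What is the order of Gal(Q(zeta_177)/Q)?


|Gal(Q(zeta_177)/Q)| = phi(177)
= 116

116


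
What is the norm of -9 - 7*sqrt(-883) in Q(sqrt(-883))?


N(a + b*sqrt(d)) = a^2 - d*b^2
= (-9)^2 - (-883)*(-7)^2
= 81 + 43267
= 43348

43348


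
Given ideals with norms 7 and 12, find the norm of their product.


N(IJ) = N(I) * N(J)
= 7 * 12
= 84

84


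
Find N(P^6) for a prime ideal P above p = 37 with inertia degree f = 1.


N(P^a) = p^(a*f)
= 37^(6*1)
= 37^6
= 2565726409

2565726409


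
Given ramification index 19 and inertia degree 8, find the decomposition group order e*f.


|D_P| = e * f
= 19 * 8
= 152

152


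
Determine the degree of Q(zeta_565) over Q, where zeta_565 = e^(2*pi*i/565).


The degree equals Euler's totient phi(565).
565 = 5 * 113
phi(565) = 448

448


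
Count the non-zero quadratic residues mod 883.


For prime p, the number of non-zero quadratic residues is (p-1)/2.
= (883-1)/2
= 441

441


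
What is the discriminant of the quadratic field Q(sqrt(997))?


For K = Q(sqrt(d)) with d squarefree: disc(K) = d if d = 1 mod 4, and disc(K) = 4d if d = 2 or 3 mod 4.
Here d = 997, and d mod 4 = 1.
d = 1 mod 4 (O_K = Z[(1+sqrt(d))/2]), so disc(K) = d = 997

997


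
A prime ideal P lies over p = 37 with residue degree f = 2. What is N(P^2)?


N(P^a) = p^(a*f)
= 37^(2*2)
= 37^4
= 1874161

1874161


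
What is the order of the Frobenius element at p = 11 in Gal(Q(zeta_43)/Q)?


The Frobenius at p in Gal(Q(zeta_n)/Q) = (Z/nZ)* is the class of p, so its order is ord_43(11), the smallest k >= 1 with 11^k = 1 mod 43.
n = 43 = 43, phi(43) = 42; the order divides phi(n).
Divisors of 42: 1, 2, 3, 6, 7, 14, 21, 42
Repeated squaring mod 43: 11^1 = 11, 11^2 = 35, 11^4 = 21, 11^8 = 11, 11^16 = 35, 11^32 = 21
Test divisors in increasing order:
  k=1: 11^1 = 11 mod 43
  k=2: 11^2 = 35 mod 43
  k=3: 11^3 = 35 * 11 = 41 mod 43
  k=6: 11^6 = 21 * 35 = 4 mod 43
  k=7: 11^7 = 21 * 35 * 11 = 1 mod 43  <- first divisor giving 1
Order = 7

7


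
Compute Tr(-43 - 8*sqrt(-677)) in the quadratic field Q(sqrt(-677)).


Tr(a + b*sqrt(d)) = (a + b*sqrt(d)) + (a - b*sqrt(d)) = 2a
= 2 * (-43)
= -86

-86


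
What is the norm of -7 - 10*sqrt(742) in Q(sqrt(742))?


N(a + b*sqrt(d)) = a^2 - d*b^2
= (-7)^2 - (742)*(-10)^2
= 49 - 74200
= -74151

-74151


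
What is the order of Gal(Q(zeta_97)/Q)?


|Gal(Q(zeta_97)/Q)| = phi(97)
= 96

96


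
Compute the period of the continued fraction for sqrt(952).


Run the CF algorithm for sqrt(952).
a_0 = floor(sqrt(952)) = 30; set m_0=0, q_0=1.
Recurrence: m' = q*a - m,  q' = (d - m'^2)/q,  a' = floor((a_0 + m')/q').
  step 1: m=30, q=52, a=1
  step 2: m=22, q=9, a=5
  step 3: m=23, q=47, a=1
  step 4: m=24, q=8, a=6
  step 5: m=24, q=47, a=1
  step 6: m=23, q=9, a=5
  step 7: m=22, q=52, a=1
  step 8: m=30, q=1, a=60
a_8 = 2*a_0 = 60, so the period closes here.
sqrt(952) = [30; 1, 5, 1, 6, 1, 5, 1, 60]
Period length = 8

8


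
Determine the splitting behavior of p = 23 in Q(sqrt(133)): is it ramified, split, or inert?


K = Q(sqrt(133)). Since d mod 4 = 1, disc(K) = 133.
Check p | disc: 133 mod 23 = 18.
p does not divide disc. Compute Legendre symbol (d/p):
18^((23-1)/2) mod 23 = 1
(d/p) = 1, so p splits: (p) = P*P' with e=1, f=1, g=2.
Therefore p is split.

split


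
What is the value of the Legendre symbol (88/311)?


p = 311 is prime, so compute (88/311) with the reciprocity algorithm (Jacobi-symbol steps: pull out 2s via (2/n), flip via reciprocity, reduce):
  pull out 2: (2/311) = +1  (since 311 mod 8 = 7)
  pull out 2: (2/311) = +1  (since 311 mod 8 = 7)
  pull out 2: (2/311) = +1  (since 311 mod 8 = 7)
  reciprocity: (11/311) -> -(311/11)
  reduce: (3/11)
  reciprocity: (3/11) -> -(11/3)
  reduce: (2/3)
  pull out 2: (2/3) = -1  (since 3 mod 8 = 3)
  (1/3) = 1
Product of signs = -1
(88/311) = -1

-1


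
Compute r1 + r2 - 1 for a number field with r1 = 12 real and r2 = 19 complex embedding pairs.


By Dirichlet's unit theorem:
rank = r1 + r2 - 1
= 12 + 19 - 1
= 30

30


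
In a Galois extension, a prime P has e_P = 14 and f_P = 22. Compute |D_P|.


|D_P| = e * f
= 14 * 22
= 308

308


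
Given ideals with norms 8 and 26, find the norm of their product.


N(IJ) = N(I) * N(J)
= 8 * 26
= 208

208


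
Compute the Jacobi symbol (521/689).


Compute (521/689) via quadratic reciprocity:
  reciprocity: (521/689) -> +(689/521)
  reduce: (168/521)
  pull out 2: (2/521) = +1  (since 521 mod 8 = 1)
  pull out 2: (2/521) = +1  (since 521 mod 8 = 1)
  pull out 2: (2/521) = +1  (since 521 mod 8 = 1)
  reciprocity: (21/521) -> +(521/21)
  reduce: (17/21)
  reciprocity: (17/21) -> +(21/17)
  reduce: (4/17)
  pull out 2: (2/17) = +1  (since 17 mod 8 = 1)
  pull out 2: (2/17) = +1  (since 17 mod 8 = 1)
  (1/17) = 1
Product of signs = 1

1


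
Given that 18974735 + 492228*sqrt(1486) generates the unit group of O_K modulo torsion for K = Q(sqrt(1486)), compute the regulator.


epsilon = 18974735 + 492228*sqrt(1486)
= 3.7949e+07
R = ln(3.7949e+07)
= 17.4518

17.4518


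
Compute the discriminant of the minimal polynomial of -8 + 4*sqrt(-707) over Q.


The element -8 + 4*sqrt(-707) has minimal polynomial:
x^2 + 16*x + 11376
Discriminant = (16)^2 - 4*(11376)
= 256 - 45504
= -45248

-45248


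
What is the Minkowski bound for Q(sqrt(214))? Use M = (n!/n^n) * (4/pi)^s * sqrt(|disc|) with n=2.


d = 214, d mod 4 = 2, so disc(K) = 4d = 856; |disc(K)| = 856
Real quadratic field, so n = 2, s = r2 = 0, r1 = 2
M = (n!/n^n) * (4/pi)^s * sqrt(|disc(K)|) = (2!/2^2) * (4/pi)^0 * sqrt(856)
= 0.5 * 1.000000 * 29.257478
= 14.6287

14.6287


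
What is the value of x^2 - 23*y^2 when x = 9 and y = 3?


x^2 - d*y^2
= 9^2 - 23*3^2
= 81 - 207
= -126

-126


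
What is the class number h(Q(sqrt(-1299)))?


K = Q(sqrt(-1299)). d mod 4 = 1, so D = disc(K) = d = -1299
h(K) equals the number of primitive reduced positive-definite forms (a, b, c) = a*x^2 + b*x*y + c*y^2 with b^2 - 4ac = D,
where reduced means |b| <= a <= c, with b >= 0 whenever |b| = a or a = c, and primitive means gcd(a, b, c) = 1.
Reduced forces 3a^2 <= |D| = 1299, so 1 <= a <= 20; b must have the parity of D, and c = (b^2 - D)/(4a) must be an integer >= a.
Enumerate a = 1..20, b in [-a, a]:
  a=1: (1, 1, 325)  [1]
  a=2: none
  a=3: (3, 3, 109)  [1]
  a=4: none
  a=5: (5, -1, 65), (5, 1, 65)  [2]
  a=6..12: none
  a=13: (13, -1, 25), (13, 1, 25)  [2]
  a=14: none
  a=15: (15, -9, 23), (15, 9, 23)  [2]
  a=16..20: none
Total reduced forms: 1 + 1 + 2 + 2 + 2 = 8
h = 8

8


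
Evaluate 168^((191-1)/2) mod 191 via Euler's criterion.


p = 191 is prime and the exponent is (p-1)/2 = 95, so by Euler's criterion 168^95 = (168/191) = +1 or -1 mod 191.
Compute by square-and-multiply:
  95 = 64 + 16 + 8 + 4 + 2 + 1 (binary 1011111)
  Repeated squaring mod 191: 168^1 = 168, 168^2 = 147, 168^4 = 26, 168^8 = 103, 168^16 = 104, 168^32 = 120, 168^64 = 75
  168^95 = 168^64 * 168^16 * 168^8 * 168^4 * 168^2 * 168^1 = 75 * 104 * 103 * 26 * 147 * 168 mod 191
    75 * 104 = 7800 = 160 mod 191
    160 * 103 = 16480 = 54 mod 191
    54 * 26 = 1404 = 67 mod 191
    67 * 147 = 9849 = 108 mod 191
    108 * 168 = 18144 = 190 mod 191
  168^95 = 190 mod 191
Result 190 = p - 1 = -1 mod 191: 168 is a quadratic non-residue mod 191. As a residue in [0, p-1] the value is 190.
168^95 mod 191 = 190

190


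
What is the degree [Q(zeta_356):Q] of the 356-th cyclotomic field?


The degree equals Euler's totient phi(356).
356 = 2^2 * 89
phi(356) = 176

176


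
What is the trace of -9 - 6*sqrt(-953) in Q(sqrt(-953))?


Tr(a + b*sqrt(d)) = (a + b*sqrt(d)) + (a - b*sqrt(d)) = 2a
= 2 * (-9)
= -18

-18


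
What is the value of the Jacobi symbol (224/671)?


Compute (224/671) via quadratic reciprocity:
  pull out 2: (2/671) = +1  (since 671 mod 8 = 7)
  pull out 2: (2/671) = +1  (since 671 mod 8 = 7)
  pull out 2: (2/671) = +1  (since 671 mod 8 = 7)
  pull out 2: (2/671) = +1  (since 671 mod 8 = 7)
  pull out 2: (2/671) = +1  (since 671 mod 8 = 7)
  reciprocity: (7/671) -> -(671/7)
  reduce: (6/7)
  pull out 2: (2/7) = +1  (since 7 mod 8 = 7)
  reciprocity: (3/7) -> -(7/3)
  reduce: (1/3)
  (1/3) = 1
Product of signs = 1

1


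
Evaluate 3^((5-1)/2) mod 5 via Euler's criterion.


p = 5 is prime and the exponent is (p-1)/2 = 2, so by Euler's criterion 3^2 = (3/5) = +1 or -1 mod 5.
Compute by square-and-multiply:
  2 = 2 (binary 10)
  Repeated squaring mod 5: 3^1 = 3, 3^2 = 4
  3^2 = 4 mod 5
Result 4 = p - 1 = -1 mod 5: 3 is a quadratic non-residue mod 5. As a residue in [0, p-1] the value is 4.
3^2 mod 5 = 4

4


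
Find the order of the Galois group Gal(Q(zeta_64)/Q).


|Gal(Q(zeta_64)/Q)| = phi(64)
= 32

32


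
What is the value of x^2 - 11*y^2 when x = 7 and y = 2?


x^2 - d*y^2
= 7^2 - 11*2^2
= 49 - 44
= 5

5


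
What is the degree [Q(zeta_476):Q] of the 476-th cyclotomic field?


The degree equals Euler's totient phi(476).
476 = 2^2 * 7 * 17
phi(476) = 192

192


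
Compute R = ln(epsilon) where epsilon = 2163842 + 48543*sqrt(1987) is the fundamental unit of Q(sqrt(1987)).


epsilon = 2163842 + 48543*sqrt(1987)
= 4.3277e+06
R = ln(4.3277e+06)
= 15.2805

15.2805


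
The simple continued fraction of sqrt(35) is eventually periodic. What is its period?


Run the CF algorithm for sqrt(35).
a_0 = floor(sqrt(35)) = 5; set m_0=0, q_0=1.
Recurrence: m' = q*a - m,  q' = (d - m'^2)/q,  a' = floor((a_0 + m')/q').
  step 1: m=5, q=10, a=1
  step 2: m=5, q=1, a=10
a_2 = 2*a_0 = 10, so the period closes here.
sqrt(35) = [5; 1, 10]
Period length = 2

2


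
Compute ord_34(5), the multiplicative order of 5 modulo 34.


We want ord_34(5), the smallest k >= 1 with 5^k = 1 mod 34.
n = 34 = 2 * 17, phi(34) = 16; the order divides phi(n).
Divisors of 16: 1, 2, 4, 8, 16
Repeated squaring mod 34: 5^1 = 5, 5^2 = 25, 5^4 = 13, 5^8 = 33, 5^16 = 1
Test divisors in increasing order:
  k=1: 5^1 = 5 mod 34
  k=2: 5^2 = 25 mod 34
  k=4: 5^4 = 13 mod 34
  k=8: 5^8 = 33 mod 34
  k=16: 5^16 = 1 mod 34  <- first divisor giving 1
Order = 16

16


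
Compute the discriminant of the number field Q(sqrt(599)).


For K = Q(sqrt(d)) with d squarefree: disc(K) = d if d = 1 mod 4, and disc(K) = 4d if d = 2 or 3 mod 4.
Here d = 599, and d mod 4 = 3.
d = 3 mod 4, not 1 (O_K = Z[sqrt(d)]), so disc(K) = 4d = 4 * (599) = 2396

2396


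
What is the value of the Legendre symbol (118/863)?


p = 863 is prime, so compute (118/863) with the reciprocity algorithm (Jacobi-symbol steps: pull out 2s via (2/n), flip via reciprocity, reduce):
  pull out 2: (2/863) = +1  (since 863 mod 8 = 7)
  reciprocity: (59/863) -> -(863/59)
  reduce: (37/59)
  reciprocity: (37/59) -> +(59/37)
  reduce: (22/37)
  pull out 2: (2/37) = -1  (since 37 mod 8 = 5)
  reciprocity: (11/37) -> +(37/11)
  reduce: (4/11)
  pull out 2: (2/11) = -1  (since 11 mod 8 = 3)
  pull out 2: (2/11) = -1  (since 11 mod 8 = 3)
  (1/11) = 1
Product of signs = 1
(118/863) = 1

1


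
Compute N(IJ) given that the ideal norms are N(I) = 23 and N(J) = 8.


N(IJ) = N(I) * N(J)
= 23 * 8
= 184

184


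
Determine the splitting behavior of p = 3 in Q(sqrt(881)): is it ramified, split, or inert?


K = Q(sqrt(881)). Since d mod 4 = 1, disc(K) = 881.
Check p | disc: 881 mod 3 = 2.
p does not divide disc. Compute Legendre symbol (d/p):
2^((3-1)/2) mod 3 = -1
(d/p) = -1, so p is inert: (p) stays prime with e=1, f=2, g=1.
Therefore p is inert.

inert


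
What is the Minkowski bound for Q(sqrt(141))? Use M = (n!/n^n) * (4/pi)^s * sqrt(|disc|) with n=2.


d = 141, d mod 4 = 1, so disc(K) = d = 141; |disc(K)| = 141
Real quadratic field, so n = 2, s = r2 = 0, r1 = 2
M = (n!/n^n) * (4/pi)^s * sqrt(|disc(K)|) = (2!/2^2) * (4/pi)^0 * sqrt(141)
= 0.5 * 1.000000 * 11.874342
= 5.9372

5.9372


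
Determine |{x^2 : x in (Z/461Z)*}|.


For prime p, the number of non-zero quadratic residues is (p-1)/2.
= (461-1)/2
= 230

230


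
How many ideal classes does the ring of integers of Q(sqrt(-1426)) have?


K = Q(sqrt(-1426)). d mod 4 = 2, so D = disc(K) = 4d = -5704
h(K) equals the number of primitive reduced positive-definite forms (a, b, c) = a*x^2 + b*x*y + c*y^2 with b^2 - 4ac = D,
where reduced means |b| <= a <= c, with b >= 0 whenever |b| = a or a = c, and primitive means gcd(a, b, c) = 1.
Reduced forces 3a^2 <= |D| = 5704, so 1 <= a <= 43; b must have the parity of D, and c = (b^2 - D)/(4a) must be an integer >= a.
Enumerate a = 1..43, b in [-a, a]:
  a=1: (1, 0, 1426)  [1]
  a=2: (2, 0, 713)  [1]
  a=3..4: none
  a=5: (5, -4, 286), (5, 4, 286)  [2]
  a=6: none
  a=7: (7, -6, 205), (7, 6, 205)  [2]
  a=8..9: none
  a=10: (10, -4, 143), (10, 4, 143)  [2]
  a=11: (11, -4, 130), (11, 4, 130)  [2]
  a=12: none
  a=13: (13, -4, 110), (13, 4, 110)  [2]
  a=14: (14, -8, 103), (14, 8, 103)  [2]
  a=15..16: none
  a=17: (17, -12, 86), (17, 12, 86)  [2]
  a=18..21: none
  a=22: (22, -4, 65), (22, 4, 65)  [2]
  a=23: (23, 0, 62)  [1]
  a=24: none
  a=25: (25, -14, 59), (25, 14, 59)  [2]
  a=26: (26, -4, 55), (26, 4, 55)  [2]
  a=27..28: none
  a=29: (29, -26, 55), (29, 26, 55)  [2]
  a=30: none
  a=31: (31, 0, 46)  [1]
  a=32..33: none
  a=34: (34, -12, 43), (34, 12, 43)  [2]
  a=35: (35, -34, 49), (35, -6, 41), (35, 6, 41), (35, 34, 49)  [4]
  a=36..43: none
Total reduced forms: 1 + 1 + 2 + 2 + 2 + 2 + 2 + 2 + 2 + 2 + 1 + 2 + 2 + 2 + 1 + 2 + 4 = 32
h = 32

32


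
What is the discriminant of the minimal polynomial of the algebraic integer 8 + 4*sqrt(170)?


The element 8 + 4*sqrt(170) has minimal polynomial:
x^2 - 16*x - 2656
Discriminant = (-16)^2 - 4*(-2656)
= 256 + 10624
= 10880

10880


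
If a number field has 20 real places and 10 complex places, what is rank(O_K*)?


By Dirichlet's unit theorem:
rank = r1 + r2 - 1
= 20 + 10 - 1
= 29

29


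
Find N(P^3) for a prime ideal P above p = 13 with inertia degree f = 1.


N(P^a) = p^(a*f)
= 13^(3*1)
= 13^3
= 2197

2197


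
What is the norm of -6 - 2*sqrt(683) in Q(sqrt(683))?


N(a + b*sqrt(d)) = a^2 - d*b^2
= (-6)^2 - (683)*(-2)^2
= 36 - 2732
= -2696

-2696


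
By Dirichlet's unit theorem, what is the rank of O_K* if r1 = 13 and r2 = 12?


By Dirichlet's unit theorem:
rank = r1 + r2 - 1
= 13 + 12 - 1
= 24

24


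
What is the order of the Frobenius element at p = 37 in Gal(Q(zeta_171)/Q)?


The Frobenius at p in Gal(Q(zeta_n)/Q) = (Z/nZ)* is the class of p, so its order is ord_171(37), the smallest k >= 1 with 37^k = 1 mod 171.
n = 171 = 3^2 * 19, phi(171) = 108; the order divides phi(n).
Divisors of 108: 1, 2, 3, 4, 6, 9, 12, 18, 27, 36, 54, 108
Repeated squaring mod 171: 37^1 = 37, 37^2 = 1, 37^4 = 1, 37^8 = 1, 37^16 = 1, 37^32 = 1, 37^64 = 1
Test divisors in increasing order:
  k=1: 37^1 = 37 mod 171
  k=2: 37^2 = 1 mod 171  <- first divisor giving 1
Order = 2

2


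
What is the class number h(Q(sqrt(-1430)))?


K = Q(sqrt(-1430)). d mod 4 = 2, so D = disc(K) = 4d = -5720
h(K) equals the number of primitive reduced positive-definite forms (a, b, c) = a*x^2 + b*x*y + c*y^2 with b^2 - 4ac = D,
where reduced means |b| <= a <= c, with b >= 0 whenever |b| = a or a = c, and primitive means gcd(a, b, c) = 1.
Reduced forces 3a^2 <= |D| = 5720, so 1 <= a <= 43; b must have the parity of D, and c = (b^2 - D)/(4a) must be an integer >= a.
Enumerate a = 1..43, b in [-a, a]:
  a=1: (1, 0, 1430)  [1]
  a=2: (2, 0, 715)  [1]
  a=3: (3, -2, 477), (3, 2, 477)  [2]
  a=4: none
  a=5: (5, 0, 286)  [1]
  a=6: (6, -4, 239), (6, 4, 239)  [2]
  a=7..8: none
  a=9: (9, -2, 159), (9, 2, 159)  [2]
  a=10: (10, 0, 143)  [1]
  a=11: (11, 0, 130)  [1]
  a=12: none
  a=13: (13, 0, 110)  [1]
  a=14: none
  a=15: (15, -10, 97), (15, 10, 97)  [2]
  a=16: none
  a=17: (17, -14, 87), (17, 14, 87)  [2]
  a=18: (18, -16, 83), (18, 16, 83)  [2]
  a=19..21: none
  a=22: (22, 0, 65)  [1]
  a=23..25: none
  a=26: (26, 0, 55)  [1]
  a=27: (27, -2, 53), (27, 2, 53)  [2]
  a=28: none
  a=29: (29, -14, 51), (29, 14, 51)  [2]
  a=30: (30, -20, 51), (30, 20, 51)  [2]
  a=31..32: none
  a=33: (33, -22, 47), (33, 22, 47)  [2]
  a=34: (34, -20, 45), (34, 20, 45)  [2]
  a=35..38: none
  a=39: (39, -26, 41), (39, 26, 41)  [2]
  a=40..43: none
Total reduced forms: 1 + 1 + 2 + 1 + 2 + 2 + 1 + 1 + 1 + 2 + 2 + 2 + 1 + 1 + 2 + 2 + 2 + 2 + 2 + 2 = 32
h = 32

32


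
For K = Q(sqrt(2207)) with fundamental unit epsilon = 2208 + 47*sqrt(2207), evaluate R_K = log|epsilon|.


epsilon = 2208 + 47*sqrt(2207)
= 4415.9998
R = ln(4415.9998)
= 8.3930

8.3930


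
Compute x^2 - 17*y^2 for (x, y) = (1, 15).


x^2 - d*y^2
= 1^2 - 17*15^2
= 1 - 3825
= -3824

-3824


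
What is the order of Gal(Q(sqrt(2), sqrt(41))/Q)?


The 2 square roots of distinct primes are multiplicatively independent over Q,
so [K:Q] = 2^2 and Gal(K/Q) is isomorphic to (Z/2Z)^2.
|Gal| = 2^2 = 4

4


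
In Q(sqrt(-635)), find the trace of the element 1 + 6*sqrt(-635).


Tr(a + b*sqrt(d)) = (a + b*sqrt(d)) + (a - b*sqrt(d)) = 2a
= 2 * (1)
= 2

2


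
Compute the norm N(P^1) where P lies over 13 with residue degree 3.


N(P^a) = p^(a*f)
= 13^(1*3)
= 13^3
= 2197

2197


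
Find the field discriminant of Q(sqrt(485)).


For K = Q(sqrt(d)) with d squarefree: disc(K) = d if d = 1 mod 4, and disc(K) = 4d if d = 2 or 3 mod 4.
Here d = 485, and d mod 4 = 1.
d = 1 mod 4 (O_K = Z[(1+sqrt(d))/2]), so disc(K) = d = 485

485


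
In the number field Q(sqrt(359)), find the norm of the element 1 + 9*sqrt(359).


N(a + b*sqrt(d)) = a^2 - d*b^2
= (1)^2 - (359)*(9)^2
= 1 - 29079
= -29078

-29078


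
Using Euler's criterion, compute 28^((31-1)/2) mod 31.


p = 31 is prime and the exponent is (p-1)/2 = 15, so by Euler's criterion 28^15 = (28/31) = +1 or -1 mod 31.
Compute by square-and-multiply:
  15 = 8 + 4 + 2 + 1 (binary 1111)
  Repeated squaring mod 31: 28^1 = 28, 28^2 = 9, 28^4 = 19, 28^8 = 20
  28^15 = 28^8 * 28^4 * 28^2 * 28^1 = 20 * 19 * 9 * 28 mod 31
    20 * 19 = 380 = 8 mod 31
    8 * 9 = 72 = 10 mod 31
    10 * 28 = 280 = 1 mod 31
  28^15 = 1 mod 31
Result 1: 28 is a quadratic residue mod 31.
28^15 mod 31 = 1

1


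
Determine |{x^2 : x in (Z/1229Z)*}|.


For prime p, the number of non-zero quadratic residues is (p-1)/2.
= (1229-1)/2
= 614

614


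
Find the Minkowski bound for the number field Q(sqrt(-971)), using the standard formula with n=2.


d = -971, d mod 4 = 1, so disc(K) = d = -971; |disc(K)| = 971
Imaginary quadratic field, so n = 2, s = r2 = 1, r1 = 0
M = (n!/n^n) * (4/pi)^s * sqrt(|disc(K)|) = (2!/2^2) * (4/pi)^1 * sqrt(971)
= 0.5 * 1.273240 * 31.160873
= 19.8376

19.8376


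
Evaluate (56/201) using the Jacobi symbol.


Compute (56/201) via quadratic reciprocity:
  pull out 2: (2/201) = +1  (since 201 mod 8 = 1)
  pull out 2: (2/201) = +1  (since 201 mod 8 = 1)
  pull out 2: (2/201) = +1  (since 201 mod 8 = 1)
  reciprocity: (7/201) -> +(201/7)
  reduce: (5/7)
  reciprocity: (5/7) -> +(7/5)
  reduce: (2/5)
  pull out 2: (2/5) = -1  (since 5 mod 8 = 5)
  (1/5) = 1
Product of signs = -1

-1


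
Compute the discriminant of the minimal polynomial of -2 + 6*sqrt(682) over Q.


The element -2 + 6*sqrt(682) has minimal polynomial:
x^2 + 4*x - 24548
Discriminant = (4)^2 - 4*(-24548)
= 16 + 98192
= 98208

98208


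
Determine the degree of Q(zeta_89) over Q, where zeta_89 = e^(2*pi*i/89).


The degree equals Euler's totient phi(89).
89 = 89
phi(89) = 88

88


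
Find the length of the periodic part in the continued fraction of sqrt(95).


Run the CF algorithm for sqrt(95).
a_0 = floor(sqrt(95)) = 9; set m_0=0, q_0=1.
Recurrence: m' = q*a - m,  q' = (d - m'^2)/q,  a' = floor((a_0 + m')/q').
  step 1: m=9, q=14, a=1
  step 2: m=5, q=5, a=2
  step 3: m=5, q=14, a=1
  step 4: m=9, q=1, a=18
a_4 = 2*a_0 = 18, so the period closes here.
sqrt(95) = [9; 1, 2, 1, 18]
Period length = 4

4


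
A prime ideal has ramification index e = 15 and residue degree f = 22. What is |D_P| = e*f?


|D_P| = e * f
= 15 * 22
= 330

330


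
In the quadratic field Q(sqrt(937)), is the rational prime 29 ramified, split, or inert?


K = Q(sqrt(937)). Since d mod 4 = 1, disc(K) = 937.
Check p | disc: 937 mod 29 = 9.
p does not divide disc. Compute Legendre symbol (d/p):
9^((29-1)/2) mod 29 = 1
(d/p) = 1, so p splits: (p) = P*P' with e=1, f=1, g=2.
Therefore p is split.

split


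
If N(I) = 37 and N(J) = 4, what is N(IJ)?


N(IJ) = N(I) * N(J)
= 37 * 4
= 148

148


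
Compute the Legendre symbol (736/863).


p = 863 is prime, so compute (736/863) with the reciprocity algorithm (Jacobi-symbol steps: pull out 2s via (2/n), flip via reciprocity, reduce):
  pull out 2: (2/863) = +1  (since 863 mod 8 = 7)
  pull out 2: (2/863) = +1  (since 863 mod 8 = 7)
  pull out 2: (2/863) = +1  (since 863 mod 8 = 7)
  pull out 2: (2/863) = +1  (since 863 mod 8 = 7)
  pull out 2: (2/863) = +1  (since 863 mod 8 = 7)
  reciprocity: (23/863) -> -(863/23)
  reduce: (12/23)
  pull out 2: (2/23) = +1  (since 23 mod 8 = 7)
  pull out 2: (2/23) = +1  (since 23 mod 8 = 7)
  reciprocity: (3/23) -> -(23/3)
  reduce: (2/3)
  pull out 2: (2/3) = -1  (since 3 mod 8 = 3)
  (1/3) = 1
Product of signs = -1
(736/863) = -1

-1


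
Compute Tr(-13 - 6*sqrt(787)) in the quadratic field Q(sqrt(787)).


Tr(a + b*sqrt(d)) = (a + b*sqrt(d)) + (a - b*sqrt(d)) = 2a
= 2 * (-13)
= -26

-26


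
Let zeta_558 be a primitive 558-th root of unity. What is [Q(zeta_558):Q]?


The degree equals Euler's totient phi(558).
558 = 2 * 3^2 * 31
phi(558) = 180

180


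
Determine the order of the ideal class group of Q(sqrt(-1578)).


K = Q(sqrt(-1578)). d mod 4 = 2, so D = disc(K) = 4d = -6312
h(K) equals the number of primitive reduced positive-definite forms (a, b, c) = a*x^2 + b*x*y + c*y^2 with b^2 - 4ac = D,
where reduced means |b| <= a <= c, with b >= 0 whenever |b| = a or a = c, and primitive means gcd(a, b, c) = 1.
Reduced forces 3a^2 <= |D| = 6312, so 1 <= a <= 45; b must have the parity of D, and c = (b^2 - D)/(4a) must be an integer >= a.
Enumerate a = 1..45, b in [-a, a]:
  a=1: (1, 0, 1578)  [1]
  a=2: (2, 0, 789)  [1]
  a=3: (3, 0, 526)  [1]
  a=4..5: none
  a=6: (6, 0, 263)  [1]
  a=7: (7, -4, 226), (7, 4, 226)  [2]
  a=8..13: none
  a=14: (14, -4, 113), (14, 4, 113)  [2]
  a=15..20: none
  a=21: (21, -18, 79), (21, 18, 79)  [2]
  a=22: none
  a=23: (23, -6, 69), (23, 6, 69)  [2]
  a=24..40: none
  a=41: (41, -24, 42), (41, 24, 42)  [2]
  a=42: none
  a=43: (43, -40, 46), (43, 40, 46)  [2]
  a=44..45: none
Total reduced forms: 1 + 1 + 1 + 1 + 2 + 2 + 2 + 2 + 2 + 2 = 16
h = 16

16


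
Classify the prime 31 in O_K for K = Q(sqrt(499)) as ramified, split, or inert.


K = Q(sqrt(499)). Since d mod 4 = 3, disc(K) = 1996.
Check p | disc: 1996 mod 31 = 12.
p does not divide disc. Compute Legendre symbol (d/p):
3^((31-1)/2) mod 31 = -1
(d/p) = -1, so p is inert: (p) stays prime with e=1, f=2, g=1.
Therefore p is inert.

inert


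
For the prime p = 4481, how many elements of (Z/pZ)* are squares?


For prime p, the number of non-zero quadratic residues is (p-1)/2.
= (4481-1)/2
= 2240

2240


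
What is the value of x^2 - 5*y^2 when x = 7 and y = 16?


x^2 - d*y^2
= 7^2 - 5*16^2
= 49 - 1280
= -1231

-1231


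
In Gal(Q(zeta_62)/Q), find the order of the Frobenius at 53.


The Frobenius at p in Gal(Q(zeta_n)/Q) = (Z/nZ)* is the class of p, so its order is ord_62(53), the smallest k >= 1 with 53^k = 1 mod 62.
n = 62 = 2 * 31, phi(62) = 30; the order divides phi(n).
Divisors of 30: 1, 2, 3, 5, 6, 10, 15, 30
Repeated squaring mod 62: 53^1 = 53, 53^2 = 19, 53^4 = 51, 53^8 = 59, 53^16 = 9
Test divisors in increasing order:
  k=1: 53^1 = 53 mod 62
  k=2: 53^2 = 19 mod 62
  k=3: 53^3 = 19 * 53 = 15 mod 62
  k=5: 53^5 = 51 * 53 = 37 mod 62
  k=6: 53^6 = 51 * 19 = 39 mod 62
  k=10: 53^10 = 59 * 19 = 5 mod 62
  k=15: 53^15 = 59 * 51 * 19 * 53 = 61 mod 62
  k=30: 53^30 = 9 * 59 * 51 * 19 = 1 mod 62  <- first divisor giving 1
Order = 30

30


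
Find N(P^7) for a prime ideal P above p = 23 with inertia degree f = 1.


N(P^a) = p^(a*f)
= 23^(7*1)
= 23^7
= 3404825447

3404825447


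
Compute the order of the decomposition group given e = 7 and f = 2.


|D_P| = e * f
= 7 * 2
= 14

14


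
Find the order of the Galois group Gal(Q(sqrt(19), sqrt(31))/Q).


The 2 square roots of distinct primes are multiplicatively independent over Q,
so [K:Q] = 2^2 and Gal(K/Q) is isomorphic to (Z/2Z)^2.
|Gal| = 2^2 = 4

4


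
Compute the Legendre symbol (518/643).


p = 643 is prime, so compute (518/643) with the reciprocity algorithm (Jacobi-symbol steps: pull out 2s via (2/n), flip via reciprocity, reduce):
  pull out 2: (2/643) = -1  (since 643 mod 8 = 3)
  reciprocity: (259/643) -> -(643/259)
  reduce: (125/259)
  reciprocity: (125/259) -> +(259/125)
  reduce: (9/125)
  reciprocity: (9/125) -> +(125/9)
  reduce: (8/9)
  pull out 2: (2/9) = +1  (since 9 mod 8 = 1)
  pull out 2: (2/9) = +1  (since 9 mod 8 = 1)
  pull out 2: (2/9) = +1  (since 9 mod 8 = 1)
  (1/9) = 1
Product of signs = 1
(518/643) = 1

1


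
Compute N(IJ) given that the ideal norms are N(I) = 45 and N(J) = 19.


N(IJ) = N(I) * N(J)
= 45 * 19
= 855

855


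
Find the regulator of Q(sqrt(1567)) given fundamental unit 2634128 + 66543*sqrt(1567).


epsilon = 2634128 + 66543*sqrt(1567)
= 5.2683e+06
R = ln(5.2683e+06)
= 15.4772

15.4772


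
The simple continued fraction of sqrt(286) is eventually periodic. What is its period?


Run the CF algorithm for sqrt(286).
a_0 = floor(sqrt(286)) = 16; set m_0=0, q_0=1.
Recurrence: m' = q*a - m,  q' = (d - m'^2)/q,  a' = floor((a_0 + m')/q').
  step 1: m=16, q=30, a=1
  step 2: m=14, q=3, a=10
  step 3: m=16, q=10, a=3
  step 4: m=14, q=9, a=3
  step 5: m=13, q=13, a=2
  step 6: m=13, q=9, a=3
  step 7: m=14, q=10, a=3
  step 8: m=16, q=3, a=10
  step 9: m=14, q=30, a=1
  step 10: m=16, q=1, a=32
a_10 = 2*a_0 = 32, so the period closes here.
sqrt(286) = [16; 1, 10, 3, 3, 2, 3, 3, 10, 1, 32]
Period length = 10

10


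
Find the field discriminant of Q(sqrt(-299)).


For K = Q(sqrt(d)) with d squarefree: disc(K) = d if d = 1 mod 4, and disc(K) = 4d if d = 2 or 3 mod 4.
Here d = -299, and d mod 4 = 1.
d = 1 mod 4 (O_K = Z[(1+sqrt(d))/2]), so disc(K) = d = -299

-299


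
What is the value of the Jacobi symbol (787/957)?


Compute (787/957) via quadratic reciprocity:
  reciprocity: (787/957) -> +(957/787)
  reduce: (170/787)
  pull out 2: (2/787) = -1  (since 787 mod 8 = 3)
  reciprocity: (85/787) -> +(787/85)
  reduce: (22/85)
  pull out 2: (2/85) = -1  (since 85 mod 8 = 5)
  reciprocity: (11/85) -> +(85/11)
  reduce: (8/11)
  pull out 2: (2/11) = -1  (since 11 mod 8 = 3)
  pull out 2: (2/11) = -1  (since 11 mod 8 = 3)
  pull out 2: (2/11) = -1  (since 11 mod 8 = 3)
  (1/11) = 1
Product of signs = -1

-1


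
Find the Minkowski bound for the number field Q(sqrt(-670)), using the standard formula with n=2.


d = -670, d mod 4 = 2, so disc(K) = 4d = -2680; |disc(K)| = 2680
Imaginary quadratic field, so n = 2, s = r2 = 1, r1 = 0
M = (n!/n^n) * (4/pi)^s * sqrt(|disc(K)|) = (2!/2^2) * (4/pi)^1 * sqrt(2680)
= 0.5 * 1.273240 * 51.768716
= 32.9570

32.9570


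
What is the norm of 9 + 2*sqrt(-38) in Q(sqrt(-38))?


N(a + b*sqrt(d)) = a^2 - d*b^2
= (9)^2 - (-38)*(2)^2
= 81 + 152
= 233

233


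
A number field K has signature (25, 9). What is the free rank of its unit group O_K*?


By Dirichlet's unit theorem:
rank = r1 + r2 - 1
= 25 + 9 - 1
= 33

33


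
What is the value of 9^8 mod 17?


p = 17 is prime and the exponent is (p-1)/2 = 8, so by Euler's criterion 9^8 = (9/17) = +1 or -1 mod 17.
Compute by square-and-multiply:
  8 = 8 (binary 1000)
  Repeated squaring mod 17: 9^1 = 9, 9^2 = 13, 9^4 = 16, 9^8 = 1
  9^8 = 1 mod 17
Result 1: 9 is a quadratic residue mod 17.
9^8 mod 17 = 1

1


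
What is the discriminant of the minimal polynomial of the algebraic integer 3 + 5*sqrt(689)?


The element 3 + 5*sqrt(689) has minimal polynomial:
x^2 - 6*x - 17216
Discriminant = (-6)^2 - 4*(-17216)
= 36 + 68864
= 68900

68900


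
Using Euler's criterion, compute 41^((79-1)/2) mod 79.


p = 79 is prime and the exponent is (p-1)/2 = 39, so by Euler's criterion 41^39 = (41/79) = +1 or -1 mod 79.
Compute by square-and-multiply:
  39 = 32 + 4 + 2 + 1 (binary 100111)
  Repeated squaring mod 79: 41^1 = 41, 41^2 = 22, 41^4 = 10, 41^8 = 21, 41^16 = 46, 41^32 = 62
  41^39 = 41^32 * 41^4 * 41^2 * 41^1 = 62 * 10 * 22 * 41 mod 79
    62 * 10 = 620 = 67 mod 79
    67 * 22 = 1474 = 52 mod 79
    52 * 41 = 2132 = 78 mod 79
  41^39 = 78 mod 79
Result 78 = p - 1 = -1 mod 79: 41 is a quadratic non-residue mod 79. As a residue in [0, p-1] the value is 78.
41^39 mod 79 = 78

78


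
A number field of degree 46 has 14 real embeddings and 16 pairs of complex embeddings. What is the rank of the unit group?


By Dirichlet's unit theorem:
rank = r1 + r2 - 1
= 14 + 16 - 1
= 29

29


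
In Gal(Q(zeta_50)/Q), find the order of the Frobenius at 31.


The Frobenius at p in Gal(Q(zeta_n)/Q) = (Z/nZ)* is the class of p, so its order is ord_50(31), the smallest k >= 1 with 31^k = 1 mod 50.
n = 50 = 2 * 5^2, phi(50) = 20; the order divides phi(n).
Divisors of 20: 1, 2, 4, 5, 10, 20
Repeated squaring mod 50: 31^1 = 31, 31^2 = 11, 31^4 = 21, 31^8 = 41, 31^16 = 31
Test divisors in increasing order:
  k=1: 31^1 = 31 mod 50
  k=2: 31^2 = 11 mod 50
  k=4: 31^4 = 21 mod 50
  k=5: 31^5 = 21 * 31 = 1 mod 50  <- first divisor giving 1
Order = 5

5


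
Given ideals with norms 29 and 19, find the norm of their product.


N(IJ) = N(I) * N(J)
= 29 * 19
= 551

551


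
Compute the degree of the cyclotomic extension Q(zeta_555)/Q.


The degree equals Euler's totient phi(555).
555 = 3 * 5 * 37
phi(555) = 288

288


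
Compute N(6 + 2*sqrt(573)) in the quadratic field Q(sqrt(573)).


N(a + b*sqrt(d)) = a^2 - d*b^2
= (6)^2 - (573)*(2)^2
= 36 - 2292
= -2256

-2256


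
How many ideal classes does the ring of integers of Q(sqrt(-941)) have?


K = Q(sqrt(-941)). d mod 4 = 3, so D = disc(K) = 4d = -3764
h(K) equals the number of primitive reduced positive-definite forms (a, b, c) = a*x^2 + b*x*y + c*y^2 with b^2 - 4ac = D,
where reduced means |b| <= a <= c, with b >= 0 whenever |b| = a or a = c, and primitive means gcd(a, b, c) = 1.
Reduced forces 3a^2 <= |D| = 3764, so 1 <= a <= 35; b must have the parity of D, and c = (b^2 - D)/(4a) must be an integer >= a.
Enumerate a = 1..35, b in [-a, a]:
  a=1: (1, 0, 941)  [1]
  a=2: (2, 2, 471)  [1]
  a=3: (3, -2, 314), (3, 2, 314)  [2]
  a=4: none
  a=5: (5, -4, 189), (5, 4, 189)  [2]
  a=6: (6, -2, 157), (6, 2, 157)  [2]
  a=7: (7, -4, 135), (7, 4, 135)  [2]
  a=8: none
  a=9: (9, -4, 105), (9, 4, 105)  [2]
  a=10: (10, -6, 95), (10, 6, 95)  [2]
  a=11: (11, -8, 87), (11, 8, 87)  [2]
  a=12..13: none
  a=14: (14, -10, 69), (14, 10, 69)  [2]
  a=15: (15, -14, 66), (15, -4, 63), (15, 4, 63), (15, 14, 66)  [4]
  a=16..17: none
  a=18: (18, -14, 55), (18, 14, 55)  [2]
  a=19: (19, -6, 50), (19, 6, 50)  [2]
  a=20: none
  a=21: (21, -10, 46), (21, -4, 45), (21, 4, 45), (21, 10, 46)  [4]
  a=22: (22, -14, 45), (22, 14, 45)  [2]
  a=23: (23, -10, 42), (23, 10, 42)  [2]
  a=24: none
  a=25: (25, -6, 38), (25, 6, 38)  [2]
  a=26: none
  a=27: (27, -4, 35), (27, 4, 35)  [2]
  a=28: none
  a=29: (29, -8, 33), (29, 8, 33)  [2]
  a=30: (30, -26, 37), (30, -14, 33), (30, 14, 33), (30, 26, 37)  [4]
  a=31: (31, -24, 35), (31, 24, 35)  [2]
  a=32..35: none
Total reduced forms: 1 + 1 + 2 + 2 + 2 + 2 + 2 + 2 + 2 + 2 + 4 + 2 + 2 + 4 + 2 + 2 + 2 + 2 + 2 + 4 + 2 = 46
h = 46

46


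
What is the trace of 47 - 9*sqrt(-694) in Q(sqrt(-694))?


Tr(a + b*sqrt(d)) = (a + b*sqrt(d)) + (a - b*sqrt(d)) = 2a
= 2 * (47)
= 94

94


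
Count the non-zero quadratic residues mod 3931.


For prime p, the number of non-zero quadratic residues is (p-1)/2.
= (3931-1)/2
= 1965

1965


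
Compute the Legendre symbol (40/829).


p = 829 is prime, so compute (40/829) with the reciprocity algorithm (Jacobi-symbol steps: pull out 2s via (2/n), flip via reciprocity, reduce):
  pull out 2: (2/829) = -1  (since 829 mod 8 = 5)
  pull out 2: (2/829) = -1  (since 829 mod 8 = 5)
  pull out 2: (2/829) = -1  (since 829 mod 8 = 5)
  reciprocity: (5/829) -> +(829/5)
  reduce: (4/5)
  pull out 2: (2/5) = -1  (since 5 mod 8 = 5)
  pull out 2: (2/5) = -1  (since 5 mod 8 = 5)
  (1/5) = 1
Product of signs = -1
(40/829) = -1

-1


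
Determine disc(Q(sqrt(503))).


For K = Q(sqrt(d)) with d squarefree: disc(K) = d if d = 1 mod 4, and disc(K) = 4d if d = 2 or 3 mod 4.
Here d = 503, and d mod 4 = 3.
d = 3 mod 4, not 1 (O_K = Z[sqrt(d)]), so disc(K) = 4d = 4 * (503) = 2012

2012


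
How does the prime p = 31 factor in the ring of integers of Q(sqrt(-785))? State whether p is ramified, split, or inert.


K = Q(sqrt(-785)). Since d mod 4 = 3, disc(K) = -3140.
Check p | disc: -3140 mod 31 = 22.
p does not divide disc. Compute Legendre symbol (d/p):
21^((31-1)/2) mod 31 = -1
(d/p) = -1, so p is inert: (p) stays prime with e=1, f=2, g=1.
Therefore p is inert.

inert


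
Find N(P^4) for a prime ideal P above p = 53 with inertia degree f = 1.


N(P^a) = p^(a*f)
= 53^(4*1)
= 53^4
= 7890481

7890481


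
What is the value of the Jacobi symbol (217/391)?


Compute (217/391) via quadratic reciprocity:
  reciprocity: (217/391) -> +(391/217)
  reduce: (174/217)
  pull out 2: (2/217) = +1  (since 217 mod 8 = 1)
  reciprocity: (87/217) -> +(217/87)
  reduce: (43/87)
  reciprocity: (43/87) -> -(87/43)
  reduce: (1/43)
  (1/43) = 1
Product of signs = -1

-1


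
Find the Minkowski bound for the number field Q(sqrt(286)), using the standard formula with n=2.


d = 286, d mod 4 = 2, so disc(K) = 4d = 1144; |disc(K)| = 1144
Real quadratic field, so n = 2, s = r2 = 0, r1 = 2
M = (n!/n^n) * (4/pi)^s * sqrt(|disc(K)|) = (2!/2^2) * (4/pi)^0 * sqrt(1144)
= 0.5 * 1.000000 * 33.823069
= 16.9115

16.9115


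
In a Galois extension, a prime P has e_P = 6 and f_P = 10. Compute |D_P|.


|D_P| = e * f
= 6 * 10
= 60

60


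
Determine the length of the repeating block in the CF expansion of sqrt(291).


Run the CF algorithm for sqrt(291).
a_0 = floor(sqrt(291)) = 17; set m_0=0, q_0=1.
Recurrence: m' = q*a - m,  q' = (d - m'^2)/q,  a' = floor((a_0 + m')/q').
  step 1: m=17, q=2, a=17
  step 2: m=17, q=1, a=34
a_2 = 2*a_0 = 34, so the period closes here.
sqrt(291) = [17; 17, 34]
Period length = 2

2


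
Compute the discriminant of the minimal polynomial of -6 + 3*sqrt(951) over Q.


The element -6 + 3*sqrt(951) has minimal polynomial:
x^2 + 12*x - 8523
Discriminant = (12)^2 - 4*(-8523)
= 144 + 34092
= 34236

34236


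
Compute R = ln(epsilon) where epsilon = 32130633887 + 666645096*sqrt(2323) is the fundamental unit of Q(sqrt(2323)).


epsilon = 32130633887 + 666645096*sqrt(2323)
= 6.4261e+10
R = ln(6.4261e+10)
= 24.8862

24.8862


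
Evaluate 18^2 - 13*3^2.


x^2 - d*y^2
= 18^2 - 13*3^2
= 324 - 117
= 207

207


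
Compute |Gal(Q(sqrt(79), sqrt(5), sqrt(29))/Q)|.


The 3 square roots of distinct primes are multiplicatively independent over Q,
so [K:Q] = 2^3 and Gal(K/Q) is isomorphic to (Z/2Z)^3.
|Gal| = 2^3 = 8

8


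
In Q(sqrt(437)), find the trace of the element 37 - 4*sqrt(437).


Tr(a + b*sqrt(d)) = (a + b*sqrt(d)) + (a - b*sqrt(d)) = 2a
= 2 * (37)
= 74

74


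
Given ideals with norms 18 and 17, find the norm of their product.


N(IJ) = N(I) * N(J)
= 18 * 17
= 306

306


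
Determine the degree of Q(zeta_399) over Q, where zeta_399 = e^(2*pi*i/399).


The degree equals Euler's totient phi(399).
399 = 3 * 7 * 19
phi(399) = 216

216


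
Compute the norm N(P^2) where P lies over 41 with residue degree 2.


N(P^a) = p^(a*f)
= 41^(2*2)
= 41^4
= 2825761

2825761


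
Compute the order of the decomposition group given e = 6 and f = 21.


|D_P| = e * f
= 6 * 21
= 126

126


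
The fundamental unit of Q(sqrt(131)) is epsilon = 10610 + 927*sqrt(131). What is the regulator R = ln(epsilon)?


epsilon = 10610 + 927*sqrt(131)
= 21220.0000
R = ln(21220.0000)
= 9.9627

9.9627


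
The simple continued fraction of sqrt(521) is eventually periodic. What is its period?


Run the CF algorithm for sqrt(521).
a_0 = floor(sqrt(521)) = 22; set m_0=0, q_0=1.
Recurrence: m' = q*a - m,  q' = (d - m'^2)/q,  a' = floor((a_0 + m')/q').
  step 1: m=22, q=37, a=1
  step 2: m=15, q=8, a=4
  step 3: m=17, q=29, a=1
  step 4: m=12, q=13, a=2
  step 5: m=14, q=25, a=1
  step 6: m=11, q=16, a=2
  step 7: m=21, q=5, a=8
  step 8: m=19, q=32, a=1
  step 9: m=13, q=11, a=3
  step 10: m=20, q=11, a=3
  step 11: m=13, q=32, a=1
  step 12: m=19, q=5, a=8
  step 13: m=21, q=16, a=2
  step 14: m=11, q=25, a=1
  step 15: m=14, q=13, a=2
  step 16: m=12, q=29, a=1
  step 17: m=17, q=8, a=4
  step 18: m=15, q=37, a=1
  step 19: m=22, q=1, a=44
a_19 = 2*a_0 = 44, so the period closes here.
sqrt(521) = [22; 1, 4, 1, 2, 1, 2, 8, 1, 3, 3, 1, 8, 2, 1, 2, 1, 4, 1, 44]
Period length = 19

19


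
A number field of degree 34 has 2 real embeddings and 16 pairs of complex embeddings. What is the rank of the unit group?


By Dirichlet's unit theorem:
rank = r1 + r2 - 1
= 2 + 16 - 1
= 17

17


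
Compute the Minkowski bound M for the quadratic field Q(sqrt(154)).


d = 154, d mod 4 = 2, so disc(K) = 4d = 616; |disc(K)| = 616
Real quadratic field, so n = 2, s = r2 = 0, r1 = 2
M = (n!/n^n) * (4/pi)^s * sqrt(|disc(K)|) = (2!/2^2) * (4/pi)^0 * sqrt(616)
= 0.5 * 1.000000 * 24.819347
= 12.4097

12.4097


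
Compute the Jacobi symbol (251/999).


Compute (251/999) via quadratic reciprocity:
  reciprocity: (251/999) -> -(999/251)
  reduce: (246/251)
  pull out 2: (2/251) = -1  (since 251 mod 8 = 3)
  reciprocity: (123/251) -> -(251/123)
  reduce: (5/123)
  reciprocity: (5/123) -> +(123/5)
  reduce: (3/5)
  reciprocity: (3/5) -> +(5/3)
  reduce: (2/3)
  pull out 2: (2/3) = -1  (since 3 mod 8 = 3)
  (1/3) = 1
Product of signs = 1

1


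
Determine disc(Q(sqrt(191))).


For K = Q(sqrt(d)) with d squarefree: disc(K) = d if d = 1 mod 4, and disc(K) = 4d if d = 2 or 3 mod 4.
Here d = 191, and d mod 4 = 3.
d = 3 mod 4, not 1 (O_K = Z[sqrt(d)]), so disc(K) = 4d = 4 * (191) = 764

764
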